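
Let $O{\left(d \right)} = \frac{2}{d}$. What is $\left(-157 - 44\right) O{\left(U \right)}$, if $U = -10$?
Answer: $\frac{201}{5} \approx 40.2$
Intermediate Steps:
$\left(-157 - 44\right) O{\left(U \right)} = \left(-157 - 44\right) \frac{2}{-10} = \left(-157 - 44\right) 2 \left(- \frac{1}{10}\right) = \left(-201\right) \left(- \frac{1}{5}\right) = \frac{201}{5}$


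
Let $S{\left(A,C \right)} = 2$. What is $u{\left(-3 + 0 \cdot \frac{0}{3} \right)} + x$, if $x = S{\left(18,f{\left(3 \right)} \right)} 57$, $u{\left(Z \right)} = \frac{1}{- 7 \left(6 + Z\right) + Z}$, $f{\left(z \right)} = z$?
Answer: $\frac{2735}{24} \approx 113.96$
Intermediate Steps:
$u{\left(Z \right)} = \frac{1}{-42 - 6 Z}$ ($u{\left(Z \right)} = \frac{1}{\left(-42 - 7 Z\right) + Z} = \frac{1}{-42 - 6 Z}$)
$x = 114$ ($x = 2 \cdot 57 = 114$)
$u{\left(-3 + 0 \cdot \frac{0}{3} \right)} + x = - \frac{1}{42 + 6 \left(-3 + 0 \cdot \frac{0}{3}\right)} + 114 = - \frac{1}{42 + 6 \left(-3 + 0 \cdot 0 \cdot \frac{1}{3}\right)} + 114 = - \frac{1}{42 + 6 \left(-3 + 0 \cdot 0\right)} + 114 = - \frac{1}{42 + 6 \left(-3 + 0\right)} + 114 = - \frac{1}{42 + 6 \left(-3\right)} + 114 = - \frac{1}{42 - 18} + 114 = - \frac{1}{24} + 114 = \frac{2735}{24}$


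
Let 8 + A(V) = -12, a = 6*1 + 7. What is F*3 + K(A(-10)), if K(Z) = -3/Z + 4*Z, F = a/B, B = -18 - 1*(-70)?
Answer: -791/10 ≈ -79.100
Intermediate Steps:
B = 52 (B = -18 + 70 = 52)
a = 13 (a = 6 + 7 = 13)
A(V) = -20 (A(V) = -8 - 12 = -20)
F = ¼ (F = 13/52 = 13*(1/52) = ¼ ≈ 0.25000)
F*3 + K(A(-10)) = (¼)*3 + (-3/(-20) + 4*(-20)) = ¾ + (-3*(-1/20) - 80) = ¾ + (3/20 - 80) = ¾ - 1597/20 = -791/10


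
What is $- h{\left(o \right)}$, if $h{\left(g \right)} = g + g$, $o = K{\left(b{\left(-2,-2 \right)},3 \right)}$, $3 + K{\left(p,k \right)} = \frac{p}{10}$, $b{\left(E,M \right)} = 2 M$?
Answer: $\frac{34}{5} \approx 6.8$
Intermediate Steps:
$K{\left(p,k \right)} = -3 + \frac{p}{10}$
$o = - \frac{17}{5}$ ($o = -3 + \frac{2 \left(-2\right)}{10} = -3 + \frac{1}{10} \left(-4\right) = -3 - \frac{2}{5} = - \frac{17}{5} \approx -3.4$)
$h{\left(g \right)} = 2 g$
$- h{\left(o \right)} = - \frac{2 \left(-17\right)}{5} = \left(-1\right) \left(- \frac{34}{5}\right) = \frac{34}{5}$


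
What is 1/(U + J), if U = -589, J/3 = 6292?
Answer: 1/18287 ≈ 5.4684e-5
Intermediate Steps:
J = 18876 (J = 3*6292 = 18876)
1/(U + J) = 1/(-589 + 18876) = 1/18287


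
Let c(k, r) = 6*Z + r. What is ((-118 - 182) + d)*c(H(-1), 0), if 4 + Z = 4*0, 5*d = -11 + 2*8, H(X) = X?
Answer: 7176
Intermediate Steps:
d = 1 (d = (-11 + 2*8)/5 = (-11 + 16)/5 = (⅕)*5 = 1)
Z = -4 (Z = -4 + 4*0 = -4 + 0 = -4)
c(k, r) = -24 + r (c(k, r) = 6*(-4) + r = -24 + r)
((-118 - 182) + d)*c(H(-1), 0) = ((-118 - 182) + 1)*(-24 + 0) = (-300 + 1)*(-24) = -299*(-24) = 7176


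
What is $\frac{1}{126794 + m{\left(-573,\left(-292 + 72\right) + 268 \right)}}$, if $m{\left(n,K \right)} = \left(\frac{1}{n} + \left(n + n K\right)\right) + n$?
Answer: $\frac{573}{56236511} \approx 1.0189 \cdot 10^{-5}$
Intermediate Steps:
$m{\left(n,K \right)} = \frac{1}{n} + 2 n + K n$ ($m{\left(n,K \right)} = \left(\frac{1}{n} + \left(n + K n\right)\right) + n = \left(n + \frac{1}{n} + K n\right) + n = \frac{1}{n} + 2 n + K n$)
$\frac{1}{126794 + m{\left(-573,\left(-292 + 72\right) + 268 \right)}} = \frac{1}{126794 + \frac{1 + \left(-573\right)^{2} \left(2 + \left(\left(-292 + 72\right) + 268\right)\right)}{-573}} = \frac{1}{126794 - \frac{1 + 328329 \left(2 + \left(-220 + 268\right)\right)}{573}} = \frac{1}{126794 - \frac{1 + 328329 \left(2 + 48\right)}{573}} = \frac{1}{126794 - \frac{1 + 328329 \cdot 50}{573}} = \frac{1}{126794 - \frac{1 + 16416450}{573}} = \frac{1}{126794 - \frac{16416451}{573}} = \frac{1}{\frac{56236511}{573}} = \frac{573}{56236511}$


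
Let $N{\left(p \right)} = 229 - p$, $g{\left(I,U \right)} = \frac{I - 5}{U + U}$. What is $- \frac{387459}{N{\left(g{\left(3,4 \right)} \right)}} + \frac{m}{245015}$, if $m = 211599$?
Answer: $- \frac{379539031257}{224678755} \approx -1689.3$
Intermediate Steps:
$g{\left(I,U \right)} = \frac{-5 + I}{2 U}$
$- \frac{387459}{N{\left(g{\left(3,4 \right)} \right)}} + \frac{m}{245015} = - \frac{387459}{229 - \frac{-5 + 3}{2 \cdot 4}} + \frac{211599}{245015} = - \frac{387459}{229 - \frac{1}{2} \cdot \frac{1}{4} \left(-2\right)} + 211599 \cdot \frac{1}{245015} = - \frac{387459}{229 - - \frac{1}{4}} + \frac{211599}{245015} = - \frac{387459}{229 + \frac{1}{4}} + \frac{211599}{245015} = - \frac{387459}{\frac{917}{4}} + \frac{211599}{245015} = \left(-387459\right) \frac{4}{917} + \frac{211599}{245015} = - \frac{1549836}{917} + \frac{211599}{245015} = - \frac{379539031257}{224678755}$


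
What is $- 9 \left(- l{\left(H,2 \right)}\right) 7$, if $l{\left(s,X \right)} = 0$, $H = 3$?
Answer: $0$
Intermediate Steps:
$- 9 \left(- l{\left(H,2 \right)}\right) 7 = - 9 \left(\left(-1\right) 0\right) 7 = \left(-9\right) 0 \cdot 7 = 0 \cdot 7 = 0$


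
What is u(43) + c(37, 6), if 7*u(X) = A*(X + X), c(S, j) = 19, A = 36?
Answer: 3229/7 ≈ 461.29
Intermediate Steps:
u(X) = 72*X/7 (u(X) = (36*(X + X))/7 = (36*(2*X))/7 = (72*X)/7 = 72*X/7)
u(43) + c(37, 6) = (72/7)*43 + 19 = 3096/7 + 19 = 3229/7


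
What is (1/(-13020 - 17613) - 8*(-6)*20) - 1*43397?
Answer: -1299972622/30633 ≈ -42437.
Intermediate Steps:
(1/(-13020 - 17613) - 8*(-6)*20) - 1*43397 = (1/(-30633) + 48*20) - 43397 = (-1/30633 + 960) - 43397 = 29407679/30633 - 43397 = -1299972622/30633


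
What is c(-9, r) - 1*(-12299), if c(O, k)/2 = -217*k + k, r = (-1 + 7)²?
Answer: -3253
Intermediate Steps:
r = 36 (r = 6² = 36)
c(O, k) = -432*k (c(O, k) = 2*(-217*k + k) = 2*(-216*k) = -432*k)
c(-9, r) - 1*(-12299) = -432*36 - 1*(-12299) = -15552 + 12299 = -3253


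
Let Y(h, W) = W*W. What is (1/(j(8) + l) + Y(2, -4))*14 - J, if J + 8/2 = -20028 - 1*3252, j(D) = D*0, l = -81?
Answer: 1904134/81 ≈ 23508.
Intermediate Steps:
j(D) = 0
J = -23284 (J = -4 + (-20028 - 1*3252) = -4 + (-20028 - 3252) = -4 - 23280 = -23284)
Y(h, W) = W²
(1/(j(8) + l) + Y(2, -4))*14 - J = (1/(0 - 81) + (-4)²)*14 - 1*(-23284) = (1/(-81) + 16)*14 + 23284 = (-1/81 + 16)*14 + 23284 = (1295/81)*14 + 23284 = 18130/81 + 23284 = 1904134/81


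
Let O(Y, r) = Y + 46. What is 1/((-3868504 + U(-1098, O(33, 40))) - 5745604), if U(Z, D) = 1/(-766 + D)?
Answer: -687/6604892197 ≈ -1.0401e-7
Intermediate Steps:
O(Y, r) = 46 + Y
1/((-3868504 + U(-1098, O(33, 40))) - 5745604) = 1/((-3868504 + 1/(-766 + (46 + 33))) - 5745604) = 1/((-3868504 + 1/(-766 + 79)) - 5745604) = 1/((-3868504 + 1/(-687)) - 5745604) = 1/((-3868504 - 1/687) - 5745604) = 1/(-2657662249/687 - 5745604) = 1/(-6604892197/687) = -687/6604892197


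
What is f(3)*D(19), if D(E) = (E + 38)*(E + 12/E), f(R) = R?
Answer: 3357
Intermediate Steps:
D(E) = (38 + E)*(E + 12/E)
f(3)*D(19) = 3*(12 + 19² + 38*19 + 456/19) = 3*(12 + 361 + 722 + 456*(1/19)) = 3*(12 + 361 + 722 + 24) = 3*1119 = 3357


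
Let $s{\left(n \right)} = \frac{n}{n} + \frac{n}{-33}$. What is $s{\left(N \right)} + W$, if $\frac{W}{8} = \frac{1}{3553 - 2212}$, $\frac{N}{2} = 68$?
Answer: $- \frac{45953}{14751} \approx -3.1152$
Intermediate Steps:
$N = 136$ ($N = 2 \cdot 68 = 136$)
$W = \frac{8}{1341}$ ($W = \frac{8}{3553 - 2212} = \frac{8}{1341} \approx 0.0059657$)
$s{\left(n \right)} = 1 - \frac{n}{33}$ ($s{\left(n \right)} = 1 + n \left(- \frac{1}{33}\right) = 1 - \frac{n}{33}$)
$s{\left(N \right)} + W = \left(1 - \frac{136}{33}\right) + \frac{8}{1341} = - \frac{103}{33} + \frac{8}{1341} = - \frac{45953}{14751}$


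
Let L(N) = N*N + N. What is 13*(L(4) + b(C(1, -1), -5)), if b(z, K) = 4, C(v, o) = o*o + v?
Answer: 312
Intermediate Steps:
C(v, o) = v + o² (C(v, o) = o² + v = v + o²)
L(N) = N + N² (L(N) = N² + N = N + N²)
13*(L(4) + b(C(1, -1), -5)) = 13*(4*(1 + 4) + 4) = 13*(4*5 + 4) = 13*(20 + 4) = 13*24 = 312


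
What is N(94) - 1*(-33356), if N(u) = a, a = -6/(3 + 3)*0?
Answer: 33356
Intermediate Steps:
a = 0 (a = -6/6*0 = -6*⅙*0 = -1*0 = 0)
N(u) = 0
N(94) - 1*(-33356) = 0 - 1*(-33356) = 0 + 33356 = 33356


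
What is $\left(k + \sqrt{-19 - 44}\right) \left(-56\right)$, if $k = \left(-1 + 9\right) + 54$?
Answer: $-3472 - 168 i \sqrt{7} \approx -3472.0 - 444.49 i$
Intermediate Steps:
$k = 62$ ($k = 8 + 54 = 62$)
$\left(k + \sqrt{-19 - 44}\right) \left(-56\right) = \left(62 + \sqrt{-19 - 44}\right) \left(-56\right) = \left(62 + \sqrt{-63}\right) \left(-56\right) = \left(62 + 3 i \sqrt{7}\right) \left(-56\right) = -3472 - 168 i \sqrt{7}$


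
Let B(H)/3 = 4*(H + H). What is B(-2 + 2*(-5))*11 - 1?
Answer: -3169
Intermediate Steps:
B(H) = 24*H (B(H) = 3*(4*(H + H)) = 3*(4*(2*H)) = 3*(8*H) = 24*H)
B(-2 + 2*(-5))*11 - 1 = (24*(-2 + 2*(-5)))*11 - 1 = (24*(-2 - 10))*11 - 1 = (24*(-12))*11 - 1 = -288*11 - 1 = -3168 - 1 = -3169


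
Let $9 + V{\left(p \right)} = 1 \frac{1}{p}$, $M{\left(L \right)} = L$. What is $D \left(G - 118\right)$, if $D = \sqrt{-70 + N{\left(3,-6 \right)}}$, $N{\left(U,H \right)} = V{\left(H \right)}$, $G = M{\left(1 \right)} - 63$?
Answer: $- 150 i \sqrt{114} \approx - 1601.6 i$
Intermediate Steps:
$V{\left(p \right)} = -9 + \frac{1}{p}$ ($V{\left(p \right)} = -9 + 1 \frac{1}{p} = -9 + \frac{1}{p}$)
$G = -62$ ($G = 1 - 63 = -62$)
$N{\left(U,H \right)} = -9 + \frac{1}{H}$
$D = \frac{5 i \sqrt{114}}{6}$ ($D = \sqrt{-70 - \left(9 - \frac{1}{-6}\right)} = \sqrt{-70 - \frac{55}{6}} = \sqrt{- \frac{475}{6}} = \frac{5 i \sqrt{114}}{6} \approx 8.8976 i$)
$D \left(G - 118\right) = \frac{5 i \sqrt{114}}{6} \left(-62 - 118\right) = \frac{5 i \sqrt{114}}{6} \left(-180\right) = - 150 i \sqrt{114}$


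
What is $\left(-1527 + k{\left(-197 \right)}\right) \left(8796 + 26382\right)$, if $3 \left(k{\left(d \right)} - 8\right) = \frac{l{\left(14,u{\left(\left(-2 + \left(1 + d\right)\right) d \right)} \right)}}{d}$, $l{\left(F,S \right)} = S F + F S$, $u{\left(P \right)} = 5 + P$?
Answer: $- \frac{23335173862}{197} \approx -1.1845 \cdot 10^{8}$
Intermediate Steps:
$l{\left(F,S \right)} = 2 F S$ ($l{\left(F,S \right)} = F S + F S = 2 F S$)
$k{\left(d \right)} = 8 + \frac{140 + 28 d \left(-1 + d\right)}{3 d}$ ($k{\left(d \right)} = 8 + \frac{2 \cdot 14 \left(5 + \left(-2 + \left(1 + d\right)\right) d\right) \frac{1}{d}}{3} = 8 + \frac{2 \cdot 14 \left(5 + \left(-1 + d\right) d\right) \frac{1}{d}}{3} = 8 + \frac{2 \cdot 14 \left(5 + d \left(-1 + d\right)\right) \frac{1}{d}}{3} = 8 + \frac{\left(140 + 28 d \left(-1 + d\right)\right) \frac{1}{d}}{3} = 8 + \frac{\frac{1}{d} \left(140 + 28 d \left(-1 + d\right)\right)}{3} = 8 + \frac{140 + 28 d \left(-1 + d\right)}{3 d}$)
$\left(-1527 + k{\left(-197 \right)}\right) \left(8796 + 26382\right) = \left(-1527 + \frac{4 \left(35 - -197 + 7 \left(-197\right)^{2}\right)}{3 \left(-197\right)}\right) \left(8796 + 26382\right) = \left(-1527 + \frac{4}{3} \left(- \frac{1}{197}\right) \left(35 + 197 + 7 \cdot 38809\right)\right) 35178 = \left(-1527 + \frac{4}{3} \left(- \frac{1}{197}\right) \left(35 + 197 + 271663\right)\right) 35178 = \left(-1527 + \frac{4}{3} \left(- \frac{1}{197}\right) 271895\right) 35178 = \left(-1527 - \frac{1087580}{591}\right) 35178 = \left(- \frac{1990037}{591}\right) 35178 = - \frac{23335173862}{197}$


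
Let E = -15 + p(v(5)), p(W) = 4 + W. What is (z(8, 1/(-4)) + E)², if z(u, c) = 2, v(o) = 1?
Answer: 64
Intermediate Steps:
E = -10 (E = -15 + (4 + 1) = -15 + 5 = -10)
(z(8, 1/(-4)) + E)² = (2 - 10)² = (-8)² = 64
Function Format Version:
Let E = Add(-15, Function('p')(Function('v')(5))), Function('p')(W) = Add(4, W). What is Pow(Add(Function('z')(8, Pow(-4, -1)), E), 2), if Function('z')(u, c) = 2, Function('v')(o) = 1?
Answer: 64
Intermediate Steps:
E = -10 (E = Add(-15, Add(4, 1)) = Add(-15, 5) = -10)
Pow(Add(Function('z')(8, Pow(-4, -1)), E), 2) = Pow(Add(2, -10), 2) = Pow(-8, 2) = 64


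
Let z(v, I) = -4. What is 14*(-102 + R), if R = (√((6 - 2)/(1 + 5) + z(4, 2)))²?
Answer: -4424/3 ≈ -1474.7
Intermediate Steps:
R = -10/3 (R = (√((6 - 2)/(1 + 5) - 4))² = (√(4/6 - 4))² = (√(4*(⅙) - 4))² = (√(⅔ - 4))² = (√(-10/3))² = (I*√30/3)² = -10/3 ≈ -3.3333)
14*(-102 + R) = 14*(-102 - 10/3) = 14*(-316/3) = -4424/3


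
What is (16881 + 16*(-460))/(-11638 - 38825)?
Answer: -9521/50463 ≈ -0.18867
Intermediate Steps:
(16881 + 16*(-460))/(-11638 - 38825) = (16881 - 7360)/(-50463) = 9521*(-1/50463) = -9521/50463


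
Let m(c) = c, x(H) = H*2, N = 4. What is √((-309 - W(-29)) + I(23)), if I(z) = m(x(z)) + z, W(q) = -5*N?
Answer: 2*I*√55 ≈ 14.832*I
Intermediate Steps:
x(H) = 2*H
W(q) = -20 (W(q) = -5*4 = -20)
I(z) = 3*z (I(z) = 2*z + z = 3*z)
√((-309 - W(-29)) + I(23)) = √((-309 - 1*(-20)) + 3*23) = √((-309 + 20) + 69) = √(-289 + 69) = √(-220) = 2*I*√55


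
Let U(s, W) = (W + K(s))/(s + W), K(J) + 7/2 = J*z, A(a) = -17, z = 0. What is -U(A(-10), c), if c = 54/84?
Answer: -40/229 ≈ -0.17467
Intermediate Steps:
c = 9/14 (c = 54*(1/84) = 9/14 ≈ 0.64286)
K(J) = -7/2 (K(J) = -7/2 + J*0 = -7/2 + 0 = -7/2)
U(s, W) = (-7/2 + W)/(W + s) (U(s, W) = (W - 7/2)/(s + W) = (-7/2 + W)/(W + s))
-U(A(-10), c) = -(-7/2 + 9/14)/(9/14 - 17) = -(-20)/((-229/14)*7) = -(-14)*(-20)/(229*7) = -1*40/229 = -40/229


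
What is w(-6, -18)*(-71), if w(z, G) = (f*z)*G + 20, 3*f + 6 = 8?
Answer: -6532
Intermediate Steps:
f = 2/3 (f = -2 + (1/3)*8 = -2 + 8/3 = 2/3 ≈ 0.66667)
w(z, G) = 20 + 2*G*z/3 (w(z, G) = (2*z/3)*G + 20 = 2*G*z/3 + 20 = 20 + 2*G*z/3)
w(-6, -18)*(-71) = (20 + (2/3)*(-18)*(-6))*(-71) = (20 + 72)*(-71) = 92*(-71) = -6532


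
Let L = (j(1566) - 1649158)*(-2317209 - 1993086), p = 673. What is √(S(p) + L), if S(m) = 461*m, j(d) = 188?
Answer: √7107547456403 ≈ 2.6660e+6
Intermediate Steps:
L = 7107547146150 (L = (188 - 1649158)*(-2317209 - 1993086) = -1648970*(-4310295) = 7107547146150)
√(S(p) + L) = √(461*673 + 7107547146150) = √(310253 + 7107547146150) = √7107547456403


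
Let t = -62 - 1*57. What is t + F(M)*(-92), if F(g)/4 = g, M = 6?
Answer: -2327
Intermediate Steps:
F(g) = 4*g
t = -119 (t = -62 - 57 = -119)
t + F(M)*(-92) = -119 + (4*6)*(-92) = -119 + 24*(-92) = -119 - 2208 = -2327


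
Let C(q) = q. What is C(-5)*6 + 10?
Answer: -20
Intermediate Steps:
C(-5)*6 + 10 = -5*6 + 10 = -30 + 10 = -20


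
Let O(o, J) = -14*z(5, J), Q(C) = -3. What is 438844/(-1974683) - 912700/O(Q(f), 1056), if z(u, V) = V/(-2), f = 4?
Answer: -451384277237/3649214184 ≈ -123.69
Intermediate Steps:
z(u, V) = -V/2 (z(u, V) = V*(-1/2) = -V/2)
O(o, J) = 7*J (O(o, J) = -(-7)*J = 7*J)
438844/(-1974683) - 912700/O(Q(f), 1056) = 438844/(-1974683) - 912700/(7*1056) = 438844*(-1/1974683) - 912700/7392 = -438844/1974683 - 912700*1/7392 = -438844/1974683 - 228175/1848 = -451384277237/3649214184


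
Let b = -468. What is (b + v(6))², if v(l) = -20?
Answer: 238144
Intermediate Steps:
(b + v(6))² = (-468 - 20)² = (-488)² = 238144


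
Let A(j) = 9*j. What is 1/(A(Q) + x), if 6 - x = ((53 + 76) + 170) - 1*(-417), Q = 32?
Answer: -1/422 ≈ -0.0023697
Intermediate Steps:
x = -710 (x = 6 - (((53 + 76) + 170) - 1*(-417)) = 6 - ((129 + 170) + 417) = 6 - (299 + 417) = 6 - 1*716 = 6 - 716 = -710)
1/(A(Q) + x) = 1/(9*32 - 710) = 1/(288 - 710) = 1/(-422) = -1/422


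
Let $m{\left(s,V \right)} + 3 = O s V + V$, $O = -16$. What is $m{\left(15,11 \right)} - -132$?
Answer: $-2500$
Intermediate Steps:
$m{\left(s,V \right)} = -3 + V - 16 V s$ ($m{\left(s,V \right)} = -3 + \left(- 16 s V + V\right) = -3 - \left(- V + 16 V s\right) = -3 + V - 16 V s$)
$m{\left(15,11 \right)} - -132 = \left(-3 + 11 - 176 \cdot 15\right) - -132 = \left(-3 + 11 - 2640\right) + 132 = -2632 + 132 = -2500$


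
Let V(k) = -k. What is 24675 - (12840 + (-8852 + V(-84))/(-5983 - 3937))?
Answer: 1834288/155 ≈ 11834.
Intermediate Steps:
24675 - (12840 + (-8852 + V(-84))/(-5983 - 3937)) = 24675 - (12840 + (-8852 - 1*(-84))/(-5983 - 3937)) = 24675 - (12840 + (-8852 + 84)/(-9920)) = 24675 - (12840 - 8768*(-1/9920)) = 24675 - (12840 + 137/155) = 24675 - 1*1990337/155 = 24675 - 1990337/155 = 1834288/155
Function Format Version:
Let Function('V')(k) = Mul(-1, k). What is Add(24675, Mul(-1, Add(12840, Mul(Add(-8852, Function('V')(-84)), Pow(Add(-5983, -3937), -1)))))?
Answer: Rational(1834288, 155) ≈ 11834.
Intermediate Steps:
Add(24675, Mul(-1, Add(12840, Mul(Add(-8852, Function('V')(-84)), Pow(Add(-5983, -3937), -1))))) = Add(24675, Mul(-1, Add(12840, Mul(Add(-8852, Mul(-1, -84)), Pow(Add(-5983, -3937), -1))))) = Add(24675, Mul(-1, Add(12840, Mul(Add(-8852, 84), Pow(-9920, -1))))) = Add(24675, Mul(-1, Add(12840, Mul(-8768, Rational(-1, 9920))))) = Add(24675, Mul(-1, Add(12840, Rational(137, 155)))) = Add(24675, Mul(-1, Rational(1990337, 155))) = Add(24675, Rational(-1990337, 155)) = Rational(1834288, 155)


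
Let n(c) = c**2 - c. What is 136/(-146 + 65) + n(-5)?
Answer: 2294/81 ≈ 28.321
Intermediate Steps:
136/(-146 + 65) + n(-5) = 136/(-146 + 65) - 5*(-1 - 5) = 136/(-81) - 5*(-6) = 136*(-1/81) + 30 = -136/81 + 30 = 2294/81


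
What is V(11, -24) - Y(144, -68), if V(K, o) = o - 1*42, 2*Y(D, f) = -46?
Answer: -43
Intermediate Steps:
Y(D, f) = -23 (Y(D, f) = (½)*(-46) = -23)
V(K, o) = -42 + o (V(K, o) = o - 42 = -42 + o)
V(11, -24) - Y(144, -68) = (-42 - 24) - 1*(-23) = -66 + 23 = -43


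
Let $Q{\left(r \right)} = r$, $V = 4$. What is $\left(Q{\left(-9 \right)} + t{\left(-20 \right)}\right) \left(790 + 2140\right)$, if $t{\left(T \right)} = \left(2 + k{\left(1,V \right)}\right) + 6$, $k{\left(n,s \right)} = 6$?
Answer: $14650$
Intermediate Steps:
$t{\left(T \right)} = 14$ ($t{\left(T \right)} = \left(2 + 6\right) + 6 = 8 + 6 = 14$)
$\left(Q{\left(-9 \right)} + t{\left(-20 \right)}\right) \left(790 + 2140\right) = \left(-9 + 14\right) \left(790 + 2140\right) = 5 \cdot 2930 = 14650$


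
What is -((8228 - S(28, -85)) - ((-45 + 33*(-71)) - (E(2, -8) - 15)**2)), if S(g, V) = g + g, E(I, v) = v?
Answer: -11089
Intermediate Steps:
S(g, V) = 2*g
-((8228 - S(28, -85)) - ((-45 + 33*(-71)) - (E(2, -8) - 15)**2)) = -((8228 - 2*28) - ((-45 + 33*(-71)) - (-8 - 15)**2)) = -((8228 - 1*56) - ((-45 - 2343) - 1*(-23)**2)) = -((8228 - 56) - (-2388 - 1*529)) = -(8172 - (-2388 - 529)) = -(8172 - 1*(-2917)) = -(8172 + 2917) = -1*11089 = -11089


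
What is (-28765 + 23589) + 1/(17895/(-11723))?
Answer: -92636243/17895 ≈ -5176.7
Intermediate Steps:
(-28765 + 23589) + 1/(17895/(-11723)) = -5176 + 1/(17895*(-1/11723)) = -5176 + 1/(-17895/11723) = -5176 - 11723/17895 = -92636243/17895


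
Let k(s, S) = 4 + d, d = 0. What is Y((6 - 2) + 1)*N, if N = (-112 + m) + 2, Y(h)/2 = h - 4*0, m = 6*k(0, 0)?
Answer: -860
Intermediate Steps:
k(s, S) = 4 (k(s, S) = 4 + 0 = 4)
m = 24 (m = 6*4 = 24)
Y(h) = 2*h (Y(h) = 2*(h - 4*0) = 2*(h + 0) = 2*h)
N = -86 (N = (-112 + 24) + 2 = -88 + 2 = -86)
Y((6 - 2) + 1)*N = (2*((6 - 2) + 1))*(-86) = (2*(4 + 1))*(-86) = (2*5)*(-86) = 10*(-86) = -860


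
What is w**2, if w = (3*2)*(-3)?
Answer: 324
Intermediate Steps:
w = -18 (w = 6*(-3) = -18)
w**2 = (-18)**2 = 324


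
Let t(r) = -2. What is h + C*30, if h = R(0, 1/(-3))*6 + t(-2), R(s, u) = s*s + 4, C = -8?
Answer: -218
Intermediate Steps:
R(s, u) = 4 + s² (R(s, u) = s² + 4 = 4 + s²)
h = 22 (h = (4 + 0²)*6 - 2 = (4 + 0)*6 - 2 = 4*6 - 2 = 24 - 2 = 22)
h + C*30 = 22 - 8*30 = 22 - 240 = -218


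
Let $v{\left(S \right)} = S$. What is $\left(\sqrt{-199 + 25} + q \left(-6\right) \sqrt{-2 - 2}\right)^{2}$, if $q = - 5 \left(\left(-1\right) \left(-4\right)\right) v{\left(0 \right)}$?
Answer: $-174$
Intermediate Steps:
$q = 0$ ($q = - 5 \left(\left(-1\right) \left(-4\right)\right) 0 = \left(-5\right) 4 \cdot 0 = \left(-20\right) 0 = 0$)
$\left(\sqrt{-199 + 25} + q \left(-6\right) \sqrt{-2 - 2}\right)^{2} = \left(\sqrt{-199 + 25} + 0 \left(-6\right) \sqrt{-2 - 2}\right)^{2} = \left(\sqrt{-174} + 0 \sqrt{-4}\right)^{2} = \left(i \sqrt{174} + 0 \cdot 2 i\right)^{2} = \left(i \sqrt{174} + 0\right)^{2} = \left(i \sqrt{174}\right)^{2} = -174$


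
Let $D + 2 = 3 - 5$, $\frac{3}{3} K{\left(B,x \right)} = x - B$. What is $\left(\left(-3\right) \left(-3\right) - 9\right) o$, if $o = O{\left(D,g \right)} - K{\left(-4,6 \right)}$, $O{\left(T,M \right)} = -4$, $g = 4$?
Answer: $0$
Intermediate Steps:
$K{\left(B,x \right)} = x - B$
$D = -4$ ($D = -2 + \left(3 - 5\right) = -2 - 2 = -4$)
$o = -14$ ($o = -4 - \left(6 - -4\right) = -4 - \left(6 + 4\right) = -4 - 10 = -14$)
$\left(\left(-3\right) \left(-3\right) - 9\right) o = \left(\left(-3\right) \left(-3\right) - 9\right) \left(-14\right) = \left(9 - 9\right) \left(-14\right) = 0 \left(-14\right) = 0$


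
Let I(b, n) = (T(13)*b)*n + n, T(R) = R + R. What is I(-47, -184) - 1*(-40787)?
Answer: 265451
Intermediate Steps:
T(R) = 2*R
I(b, n) = n + 26*b*n (I(b, n) = ((2*13)*b)*n + n = (26*b)*n + n = 26*b*n + n = n + 26*b*n)
I(-47, -184) - 1*(-40787) = -184*(1 + 26*(-47)) - 1*(-40787) = -184*(1 - 1222) + 40787 = -184*(-1221) + 40787 = 224664 + 40787 = 265451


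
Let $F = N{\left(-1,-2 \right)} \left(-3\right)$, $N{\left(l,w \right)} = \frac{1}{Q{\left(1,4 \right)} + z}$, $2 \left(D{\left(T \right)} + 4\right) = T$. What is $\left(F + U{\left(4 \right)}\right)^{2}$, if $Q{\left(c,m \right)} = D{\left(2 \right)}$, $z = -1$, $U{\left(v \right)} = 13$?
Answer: $\frac{3025}{16} \approx 189.06$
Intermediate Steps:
$D{\left(T \right)} = -4 + \frac{T}{2}$
$Q{\left(c,m \right)} = -3$ ($Q{\left(c,m \right)} = -4 + \frac{1}{2} \cdot 2 = -4 + 1 = -3$)
$N{\left(l,w \right)} = - \frac{1}{4}$ ($N{\left(l,w \right)} = \frac{1}{-3 - 1} = \frac{1}{-4} = - \frac{1}{4}$)
$F = \frac{3}{4}$ ($F = \left(- \frac{1}{4}\right) \left(-3\right) = \frac{3}{4} \approx 0.75$)
$\left(F + U{\left(4 \right)}\right)^{2} = \left(\frac{3}{4} + 13\right)^{2} = \left(\frac{55}{4}\right)^{2} = \frac{3025}{16}$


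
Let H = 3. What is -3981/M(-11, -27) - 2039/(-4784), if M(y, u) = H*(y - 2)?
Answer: 490375/4784 ≈ 102.50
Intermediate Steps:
M(y, u) = -6 + 3*y (M(y, u) = 3*(y - 2) = 3*(-2 + y) = -6 + 3*y)
-3981/M(-11, -27) - 2039/(-4784) = -3981/(-6 + 3*(-11)) - 2039/(-4784) = -3981/(-6 - 33) - 2039*(-1/4784) = -3981/(-39) + 2039/4784 = -3981*(-1/39) + 2039/4784 = 1327/13 + 2039/4784 = 490375/4784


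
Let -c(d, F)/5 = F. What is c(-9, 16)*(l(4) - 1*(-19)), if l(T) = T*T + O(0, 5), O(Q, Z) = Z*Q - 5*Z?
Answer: -800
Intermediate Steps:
O(Q, Z) = -5*Z + Q*Z (O(Q, Z) = Q*Z - 5*Z = -5*Z + Q*Z)
l(T) = -25 + T² (l(T) = T*T + 5*(-5 + 0) = T² + 5*(-5) = T² - 25 = -25 + T²)
c(d, F) = -5*F
c(-9, 16)*(l(4) - 1*(-19)) = (-5*16)*((-25 + 4²) - 1*(-19)) = -80*((-25 + 16) + 19) = -80*(-9 + 19) = -80*10 = -800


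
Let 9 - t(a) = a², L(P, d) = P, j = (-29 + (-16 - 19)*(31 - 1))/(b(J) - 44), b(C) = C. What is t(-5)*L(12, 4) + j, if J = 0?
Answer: -7369/44 ≈ -167.48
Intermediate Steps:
j = 1079/44 (j = (-29 + (-16 - 19)*(31 - 1))/(0 - 44) = (-29 - 35*30)/(-44) = (-29 - 1050)*(-1/44) = -1079*(-1/44) = 1079/44 ≈ 24.523)
t(a) = 9 - a²
t(-5)*L(12, 4) + j = (9 - 1*(-5)²)*12 + 1079/44 = (9 - 1*25)*12 + 1079/44 = (9 - 25)*12 + 1079/44 = -16*12 + 1079/44 = -192 + 1079/44 = -7369/44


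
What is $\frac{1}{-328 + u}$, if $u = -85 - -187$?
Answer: $- \frac{1}{226} \approx -0.0044248$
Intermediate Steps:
$u = 102$ ($u = -85 + 187 = 102$)
$\frac{1}{-328 + u} = \frac{1}{-328 + 102} = \frac{1}{-226} = - \frac{1}{226}$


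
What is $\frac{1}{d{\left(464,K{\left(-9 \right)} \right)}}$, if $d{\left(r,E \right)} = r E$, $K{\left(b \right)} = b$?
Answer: $- \frac{1}{4176} \approx -0.00023946$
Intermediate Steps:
$d{\left(r,E \right)} = E r$
$\frac{1}{d{\left(464,K{\left(-9 \right)} \right)}} = \frac{1}{\left(-9\right) 464} = \frac{1}{-4176} = - \frac{1}{4176}$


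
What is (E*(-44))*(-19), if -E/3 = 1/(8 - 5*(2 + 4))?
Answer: 114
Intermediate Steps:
E = 3/22 (E = -3/(8 - 5*(2 + 4)) = -3/(8 - 5*6) = -3/(8 - 30) = -3/(-22) = -3*(-1/22) = 3/22 ≈ 0.13636)
(E*(-44))*(-19) = ((3/22)*(-44))*(-19) = -6*(-19) = 114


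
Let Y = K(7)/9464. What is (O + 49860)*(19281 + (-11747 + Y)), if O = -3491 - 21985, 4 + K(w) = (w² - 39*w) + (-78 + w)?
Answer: 16717453992/91 ≈ 1.8371e+8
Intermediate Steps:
K(w) = -82 + w² - 38*w (K(w) = -4 + ((w² - 39*w) + (-78 + w)) = -4 + (-78 + w² - 38*w) = -82 + w² - 38*w)
Y = -23/728 (Y = (-82 + 7² - 38*7)/9464 = (-82 + 49 - 266)*(1/9464) = -299*1/9464 = -23/728 ≈ -0.031593)
O = -25476
(O + 49860)*(19281 + (-11747 + Y)) = (-25476 + 49860)*(19281 + (-11747 - 23/728)) = 24384*(19281 - 8551839/728) = 24384*(5484729/728) = 16717453992/91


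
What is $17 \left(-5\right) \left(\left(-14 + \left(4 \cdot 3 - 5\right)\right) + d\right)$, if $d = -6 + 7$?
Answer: $510$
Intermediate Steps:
$d = 1$
$17 \left(-5\right) \left(\left(-14 + \left(4 \cdot 3 - 5\right)\right) + d\right) = 17 \left(-5\right) \left(\left(-14 + \left(4 \cdot 3 - 5\right)\right) + 1\right) = - 85 \left(\left(-14 + \left(12 - 5\right)\right) + 1\right) = - 85 \left(\left(-14 + 7\right) + 1\right) = - 85 \left(-7 + 1\right) = \left(-85\right) \left(-6\right) = 510$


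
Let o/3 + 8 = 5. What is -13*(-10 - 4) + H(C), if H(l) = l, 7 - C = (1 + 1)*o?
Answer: 207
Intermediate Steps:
o = -9 (o = -24 + 3*5 = -24 + 15 = -9)
C = 25 (C = 7 - (1 + 1)*(-9) = 7 - 2*(-9) = 7 - 1*(-18) = 7 + 18 = 25)
-13*(-10 - 4) + H(C) = -13*(-10 - 4) + 25 = -13*(-14) + 25 = 182 + 25 = 207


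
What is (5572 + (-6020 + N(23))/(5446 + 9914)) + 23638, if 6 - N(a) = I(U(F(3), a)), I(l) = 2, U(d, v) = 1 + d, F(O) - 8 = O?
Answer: 3505153/120 ≈ 29210.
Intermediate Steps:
F(O) = 8 + O
N(a) = 4 (N(a) = 6 - 1*2 = 6 - 2 = 4)
(5572 + (-6020 + N(23))/(5446 + 9914)) + 23638 = (5572 + (-6020 + 4)/(5446 + 9914)) + 23638 = (5572 - 6016/15360) + 23638 = (5572 - 6016*1/15360) + 23638 = (5572 - 47/120) + 23638 = 668593/120 + 23638 = 3505153/120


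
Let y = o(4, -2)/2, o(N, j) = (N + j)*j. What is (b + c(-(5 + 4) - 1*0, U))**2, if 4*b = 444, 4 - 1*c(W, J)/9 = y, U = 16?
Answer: 27225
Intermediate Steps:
o(N, j) = j*(N + j)
y = -2 (y = -2*(4 - 2)/2 = -2*2*(1/2) = -4*1/2 = -2)
c(W, J) = 54 (c(W, J) = 36 - 9*(-2) = 36 + 18 = 54)
b = 111 (b = (1/4)*444 = 111)
(b + c(-(5 + 4) - 1*0, U))**2 = (111 + 54)**2 = 165**2 = 27225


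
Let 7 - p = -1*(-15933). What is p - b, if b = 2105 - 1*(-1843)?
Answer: -19874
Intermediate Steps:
b = 3948 (b = 2105 + 1843 = 3948)
p = -15926 (p = 7 - (-1)*(-15933) = 7 - 1*15933 = 7 - 15933 = -15926)
p - b = -15926 - 1*3948 = -15926 - 3948 = -19874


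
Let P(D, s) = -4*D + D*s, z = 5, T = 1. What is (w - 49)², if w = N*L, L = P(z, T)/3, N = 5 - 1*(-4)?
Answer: 8836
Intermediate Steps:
N = 9 (N = 5 + 4 = 9)
L = -5 (L = (5*(-4 + 1))/3 = (5*(-3))*(⅓) = -15*⅓ = -5)
w = -45 (w = 9*(-5) = -45)
(w - 49)² = (-45 - 49)² = (-94)² = 8836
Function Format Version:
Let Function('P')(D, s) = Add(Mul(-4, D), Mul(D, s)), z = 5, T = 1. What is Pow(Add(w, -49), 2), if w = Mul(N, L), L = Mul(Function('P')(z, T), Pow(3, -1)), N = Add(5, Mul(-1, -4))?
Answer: 8836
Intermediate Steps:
N = 9 (N = Add(5, 4) = 9)
L = -5 (L = Mul(Mul(5, Add(-4, 1)), Pow(3, -1)) = Mul(Mul(5, -3), Rational(1, 3)) = Mul(-15, Rational(1, 3)) = -5)
w = -45 (w = Mul(9, -5) = -45)
Pow(Add(w, -49), 2) = Pow(Add(-45, -49), 2) = Pow(-94, 2) = 8836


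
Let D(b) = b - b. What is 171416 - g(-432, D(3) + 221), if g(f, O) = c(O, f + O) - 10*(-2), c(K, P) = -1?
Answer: 171397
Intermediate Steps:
D(b) = 0
g(f, O) = 19 (g(f, O) = -1 - 10*(-2) = -1 + 20 = 19)
171416 - g(-432, D(3) + 221) = 171416 - 1*19 = 171416 - 19 = 171397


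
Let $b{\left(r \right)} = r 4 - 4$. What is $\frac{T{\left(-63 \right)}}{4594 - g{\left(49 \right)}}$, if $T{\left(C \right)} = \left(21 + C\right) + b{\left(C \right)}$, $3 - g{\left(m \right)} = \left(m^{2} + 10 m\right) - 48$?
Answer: $- \frac{149}{3717} \approx -0.040086$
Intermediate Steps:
$b{\left(r \right)} = -4 + 4 r$ ($b{\left(r \right)} = 4 r - 4 = -4 + 4 r$)
$g{\left(m \right)} = 51 - m^{2} - 10 m$ ($g{\left(m \right)} = 3 - \left(\left(m^{2} + 10 m\right) - 48\right) = 3 - \left(-48 + m^{2} + 10 m\right) = 51 - m^{2} - 10 m$)
$T{\left(C \right)} = 17 + 5 C$ ($T{\left(C \right)} = \left(21 + C\right) + \left(-4 + 4 C\right) = 17 + 5 C$)
$\frac{T{\left(-63 \right)}}{4594 - g{\left(49 \right)}} = \frac{17 + 5 \left(-63\right)}{4594 - \left(51 - 49^{2} - 490\right)} = \frac{17 - 315}{4594 - \left(51 - 2401 - 490\right)} = - \frac{298}{4594 - \left(51 - 2401 - 490\right)} = - \frac{298}{4594 - -2840} = - \frac{298}{4594 + 2840} = - \frac{298}{7434} = \left(-298\right) \frac{1}{7434} = - \frac{149}{3717}$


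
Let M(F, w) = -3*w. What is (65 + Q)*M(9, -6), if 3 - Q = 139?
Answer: -1278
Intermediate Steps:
Q = -136 (Q = 3 - 1*139 = 3 - 139 = -136)
(65 + Q)*M(9, -6) = (65 - 136)*(-3*(-6)) = -71*18 = -1278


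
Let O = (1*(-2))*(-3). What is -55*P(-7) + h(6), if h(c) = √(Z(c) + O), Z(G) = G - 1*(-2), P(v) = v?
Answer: 385 + √14 ≈ 388.74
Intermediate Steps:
Z(G) = 2 + G (Z(G) = G + 2 = 2 + G)
O = 6 (O = -2*(-3) = 6)
h(c) = √(8 + c) (h(c) = √((2 + c) + 6) = √(8 + c))
-55*P(-7) + h(6) = -55*(-7) + √(8 + 6) = 385 + √14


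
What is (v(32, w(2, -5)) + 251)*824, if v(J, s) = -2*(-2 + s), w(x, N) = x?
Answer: 206824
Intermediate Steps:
v(J, s) = 4 - 2*s
(v(32, w(2, -5)) + 251)*824 = ((4 - 2*2) + 251)*824 = ((4 - 4) + 251)*824 = (0 + 251)*824 = 251*824 = 206824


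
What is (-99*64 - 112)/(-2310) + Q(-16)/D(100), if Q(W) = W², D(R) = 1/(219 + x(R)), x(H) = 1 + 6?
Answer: 66826904/1155 ≈ 57859.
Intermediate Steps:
x(H) = 7
D(R) = 1/226 (D(R) = 1/(219 + 7) = 1/226)
(-99*64 - 112)/(-2310) + Q(-16)/D(100) = (-99*64 - 112)/(-2310) + (-16)²/(1/226) = (-6336 - 112)*(-1/2310) + 256*226 = -6448*(-1/2310) + 57856 = 3224/1155 + 57856 = 66826904/1155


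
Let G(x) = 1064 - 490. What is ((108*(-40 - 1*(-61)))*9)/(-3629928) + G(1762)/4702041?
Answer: -7824540185/1422339190254 ≈ -0.0055012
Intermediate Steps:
G(x) = 574
((108*(-40 - 1*(-61)))*9)/(-3629928) + G(1762)/4702041 = ((108*(-40 - 1*(-61)))*9)/(-3629928) + 574/4702041 = ((108*(-40 + 61))*9)*(-1/3629928) + 574*(1/4702041) = ((108*21)*9)*(-1/3629928) + 574/4702041 = (2268*9)*(-1/3629928) + 574/4702041 = 20412*(-1/3629928) + 574/4702041 = -1701/302494 + 574/4702041 = -7824540185/1422339190254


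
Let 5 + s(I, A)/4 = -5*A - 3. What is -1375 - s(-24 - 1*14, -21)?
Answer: -1763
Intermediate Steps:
s(I, A) = -32 - 20*A (s(I, A) = -20 + 4*(-5*A - 3) = -20 + 4*(-3 - 5*A) = -20 + (-12 - 20*A) = -32 - 20*A)
-1375 - s(-24 - 1*14, -21) = -1375 - (-32 - 20*(-21)) = -1375 - (-32 + 420) = -1375 - 1*388 = -1375 - 388 = -1763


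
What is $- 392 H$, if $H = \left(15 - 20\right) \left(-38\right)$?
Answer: $-74480$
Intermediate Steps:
$H = 190$ ($H = \left(-5\right) \left(-38\right) = 190$)
$- 392 H = \left(-392\right) 190 = -74480$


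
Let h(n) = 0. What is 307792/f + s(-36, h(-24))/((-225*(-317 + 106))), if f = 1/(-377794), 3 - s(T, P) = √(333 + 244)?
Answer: -1840162188669599/15825 - √577/47475 ≈ -1.1628e+11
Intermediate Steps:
s(T, P) = 3 - √577 (s(T, P) = 3 - √(333 + 244) = 3 - √577)
f = -1/377794 ≈ -2.6469e-6
307792/f + s(-36, h(-24))/((-225*(-317 + 106))) = 307792/(-1/377794) + (3 - √577)/((-225*(-317 + 106))) = 307792*(-377794) + (3 - √577)/((-225*(-211))) = -116281970848 + (3 - √577)/47475 = -116281970848 + (3 - √577)*(1/47475) = -116281970848 + (1/15825 - √577/47475) = -1840162188669599/15825 - √577/47475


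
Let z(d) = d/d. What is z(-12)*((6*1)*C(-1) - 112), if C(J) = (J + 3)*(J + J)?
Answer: -136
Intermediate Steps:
C(J) = 2*J*(3 + J) (C(J) = (3 + J)*(2*J) = 2*J*(3 + J))
z(d) = 1
z(-12)*((6*1)*C(-1) - 112) = 1*((6*1)*(2*(-1)*(3 - 1)) - 112) = 1*(6*(2*(-1)*2) - 112) = 1*(6*(-4) - 112) = 1*(-24 - 112) = 1*(-136) = -136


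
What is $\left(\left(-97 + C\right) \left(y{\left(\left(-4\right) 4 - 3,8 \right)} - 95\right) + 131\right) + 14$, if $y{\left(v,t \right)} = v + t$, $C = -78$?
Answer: $18695$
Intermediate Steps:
$y{\left(v,t \right)} = t + v$
$\left(\left(-97 + C\right) \left(y{\left(\left(-4\right) 4 - 3,8 \right)} - 95\right) + 131\right) + 14 = \left(\left(-97 - 78\right) \left(\left(8 - 19\right) - 95\right) + 131\right) + 14 = \left(- 175 \left(\left(8 - 19\right) - 95\right) + 131\right) + 14 = \left(- 175 \left(-11 - 95\right) + 131\right) + 14 = \left(\left(-175\right) \left(-106\right) + 131\right) + 14 = \left(18550 + 131\right) + 14 = 18681 + 14 = 18695$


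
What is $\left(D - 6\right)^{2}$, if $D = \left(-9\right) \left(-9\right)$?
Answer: $5625$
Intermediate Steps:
$D = 81$
$\left(D - 6\right)^{2} = \left(81 - 6\right)^{2} = 75^{2} = 5625$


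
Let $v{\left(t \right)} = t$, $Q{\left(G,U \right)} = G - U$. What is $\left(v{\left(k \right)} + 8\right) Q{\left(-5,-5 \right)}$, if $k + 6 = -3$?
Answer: $0$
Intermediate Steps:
$k = -9$ ($k = -6 - 3 = -9$)
$\left(v{\left(k \right)} + 8\right) Q{\left(-5,-5 \right)} = \left(-9 + 8\right) \left(-5 - -5\right) = - (-5 + 5) = \left(-1\right) 0 = 0$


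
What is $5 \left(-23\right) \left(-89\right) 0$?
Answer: $0$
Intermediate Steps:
$5 \left(-23\right) \left(-89\right) 0 = \left(-115\right) \left(-89\right) 0 = 10235 \cdot 0 = 0$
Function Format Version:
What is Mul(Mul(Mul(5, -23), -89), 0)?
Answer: 0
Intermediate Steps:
Mul(Mul(Mul(5, -23), -89), 0) = Mul(Mul(-115, -89), 0) = Mul(10235, 0) = 0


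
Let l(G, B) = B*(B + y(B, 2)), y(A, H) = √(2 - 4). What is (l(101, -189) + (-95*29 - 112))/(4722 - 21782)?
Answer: -16427/8530 + 189*I*√2/17060 ≈ -1.9258 + 0.015667*I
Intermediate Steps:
y(A, H) = I*√2 (y(A, H) = √(-2) = I*√2)
l(G, B) = B*(B + I*√2)
(l(101, -189) + (-95*29 - 112))/(4722 - 21782) = (-189*(-189 + I*√2) + (-95*29 - 112))/(4722 - 21782) = ((35721 - 189*I*√2) + (-2755 - 112))/(-17060) = ((35721 - 189*I*√2) - 2867)*(-1/17060) = (32854 - 189*I*√2)*(-1/17060) = -16427/8530 + 189*I*√2/17060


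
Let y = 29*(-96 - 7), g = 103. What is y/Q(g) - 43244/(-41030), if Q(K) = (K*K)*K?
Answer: 228792863/217643635 ≈ 1.0512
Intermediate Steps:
y = -2987 (y = 29*(-103) = -2987)
Q(K) = K³ (Q(K) = K²*K = K³)
y/Q(g) - 43244/(-41030) = -2987/(103³) - 43244/(-41030) = -2987/1092727 - 43244*(-1/41030) = -2987*1/1092727 + 21622/20515 = -29/10609 + 21622/20515 = 228792863/217643635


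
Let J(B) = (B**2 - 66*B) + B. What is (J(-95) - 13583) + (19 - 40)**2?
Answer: 2058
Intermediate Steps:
J(B) = B**2 - 65*B
(J(-95) - 13583) + (19 - 40)**2 = (-95*(-65 - 95) - 13583) + (19 - 40)**2 = (-95*(-160) - 13583) + (-21)**2 = (15200 - 13583) + 441 = 1617 + 441 = 2058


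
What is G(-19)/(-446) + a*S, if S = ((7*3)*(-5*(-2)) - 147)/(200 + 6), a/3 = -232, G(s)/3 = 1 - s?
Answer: -4892142/22969 ≈ -212.99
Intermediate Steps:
G(s) = 3 - 3*s (G(s) = 3*(1 - s) = 3 - 3*s)
a = -696 (a = 3*(-232) = -696)
S = 63/206 (S = (21*10 - 147)/206 = (210 - 147)*(1/206) = 63*(1/206) = 63/206 ≈ 0.30583)
G(-19)/(-446) + a*S = (3 - 3*(-19))/(-446) - 696*63/206 = (3 + 57)*(-1/446) - 21924/103 = 60*(-1/446) - 21924/103 = -30/223 - 21924/103 = -4892142/22969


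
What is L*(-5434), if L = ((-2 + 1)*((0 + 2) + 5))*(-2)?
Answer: -76076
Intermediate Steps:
L = 14 (L = -(2 + 5)*(-2) = -1*7*(-2) = -7*(-2) = 14)
L*(-5434) = 14*(-5434) = -76076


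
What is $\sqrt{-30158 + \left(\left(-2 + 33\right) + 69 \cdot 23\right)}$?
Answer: $2 i \sqrt{7135} \approx 168.94 i$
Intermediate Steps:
$\sqrt{-30158 + \left(\left(-2 + 33\right) + 69 \cdot 23\right)} = \sqrt{-30158 + \left(31 + 1587\right)} = \sqrt{-30158 + 1618} = \sqrt{-28540} = 2 i \sqrt{7135}$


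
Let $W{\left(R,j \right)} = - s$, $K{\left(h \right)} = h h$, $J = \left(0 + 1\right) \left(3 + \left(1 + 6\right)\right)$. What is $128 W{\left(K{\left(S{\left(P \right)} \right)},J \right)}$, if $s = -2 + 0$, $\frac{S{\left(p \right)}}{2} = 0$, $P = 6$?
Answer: $256$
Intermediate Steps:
$S{\left(p \right)} = 0$ ($S{\left(p \right)} = 2 \cdot 0 = 0$)
$J = 10$ ($J = 1 \left(3 + 7\right) = 1 \cdot 10 = 10$)
$s = -2$
$K{\left(h \right)} = h^{2}$
$W{\left(R,j \right)} = 2$ ($W{\left(R,j \right)} = \left(-1\right) \left(-2\right) = 2$)
$128 W{\left(K{\left(S{\left(P \right)} \right)},J \right)} = 128 \cdot 2 = 256$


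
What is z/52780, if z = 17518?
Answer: 8759/26390 ≈ 0.33191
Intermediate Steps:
z/52780 = 17518/52780 = 17518*(1/52780) = 8759/26390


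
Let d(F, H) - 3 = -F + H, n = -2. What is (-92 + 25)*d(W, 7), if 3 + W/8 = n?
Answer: -3350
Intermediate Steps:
W = -40 (W = -24 + 8*(-2) = -24 - 16 = -40)
d(F, H) = 3 + H - F (d(F, H) = 3 + (-F + H) = 3 + (H - F) = 3 + H - F)
(-92 + 25)*d(W, 7) = (-92 + 25)*(3 + 7 - 1*(-40)) = -67*(3 + 7 + 40) = -67*50 = -3350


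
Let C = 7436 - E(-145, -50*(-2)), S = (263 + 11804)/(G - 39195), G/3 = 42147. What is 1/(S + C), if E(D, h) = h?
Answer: 87246/640048723 ≈ 0.00013631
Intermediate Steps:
G = 126441 (G = 3*42147 = 126441)
S = 12067/87246 (S = (263 + 11804)/(126441 - 39195) = 12067/87246 ≈ 0.13831)
C = 7336 (C = 7436 - (-50)*(-2) = 7436 - 1*100 = 7436 - 100 = 7336)
1/(S + C) = 1/(12067/87246 + 7336) = 1/(640048723/87246) = 87246/640048723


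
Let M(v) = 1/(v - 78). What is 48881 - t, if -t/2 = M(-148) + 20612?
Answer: 10181864/113 ≈ 90105.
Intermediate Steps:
M(v) = 1/(-78 + v)
t = -4658311/113 (t = -2*(1/(-78 - 148) + 20612) = -2*(1/(-226) + 20612) = -2*(-1/226 + 20612) = -2*4658311/226 = -4658311/113 ≈ -41224.)
48881 - t = 48881 - 1*(-4658311/113) = 48881 + 4658311/113 = 10181864/113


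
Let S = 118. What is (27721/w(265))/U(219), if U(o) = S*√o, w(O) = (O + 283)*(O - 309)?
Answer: -27721*√219/623102304 ≈ -0.00065837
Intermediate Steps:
w(O) = (-309 + O)*(283 + O) (w(O) = (283 + O)*(-309 + O) = (-309 + O)*(283 + O))
U(o) = 118*√o
(27721/w(265))/U(219) = (27721/(-87447 + 265² - 26*265))/((118*√219)) = (27721/(-87447 + 70225 - 6890))*(√219/25842) = (27721/(-24112))*(√219/25842) = (27721*(-1/24112))*(√219/25842) = -27721*√219/623102304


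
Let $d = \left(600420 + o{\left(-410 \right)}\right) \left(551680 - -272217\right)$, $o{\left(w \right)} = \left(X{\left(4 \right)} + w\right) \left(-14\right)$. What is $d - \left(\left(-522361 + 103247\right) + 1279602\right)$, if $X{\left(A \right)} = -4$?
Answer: $499458683264$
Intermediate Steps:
$o{\left(w \right)} = 56 - 14 w$ ($o{\left(w \right)} = \left(-4 + w\right) \left(-14\right) = 56 - 14 w$)
$d = 499459543752$ ($d = \left(600420 + \left(56 - -5740\right)\right) \left(551680 - -272217\right) = \left(600420 + \left(56 + 5740\right)\right) \left(551680 + \left(-490 + 272707\right)\right) = \left(600420 + 5796\right) \left(551680 + 272217\right) = 606216 \cdot 823897 = 499459543752$)
$d - \left(\left(-522361 + 103247\right) + 1279602\right) = 499459543752 - \left(\left(-522361 + 103247\right) + 1279602\right) = 499459543752 - \left(-419114 + 1279602\right) = 499459543752 - 860488 = 499458683264$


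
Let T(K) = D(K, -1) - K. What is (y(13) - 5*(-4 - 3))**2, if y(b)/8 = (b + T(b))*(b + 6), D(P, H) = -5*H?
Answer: 632025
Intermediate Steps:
T(K) = 5 - K (T(K) = -5*(-1) - K = 5 - K)
y(b) = 240 + 40*b (y(b) = 8*((b + (5 - b))*(b + 6)) = 8*(5*(6 + b)) = 8*(30 + 5*b) = 240 + 40*b)
(y(13) - 5*(-4 - 3))**2 = ((240 + 40*13) - 5*(-4 - 3))**2 = ((240 + 520) - 5*(-7))**2 = (760 + 35)**2 = 795**2 = 632025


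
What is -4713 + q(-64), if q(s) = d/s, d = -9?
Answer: -301623/64 ≈ -4712.9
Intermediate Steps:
q(s) = -9/s
-4713 + q(-64) = -4713 - 9/(-64) = -4713 - 9*(-1/64) = -4713 + 9/64 = -301623/64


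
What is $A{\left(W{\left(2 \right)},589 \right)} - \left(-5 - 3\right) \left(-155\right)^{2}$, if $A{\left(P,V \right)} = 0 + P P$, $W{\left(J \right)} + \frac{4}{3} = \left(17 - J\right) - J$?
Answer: $\frac{1731025}{9} \approx 1.9234 \cdot 10^{5}$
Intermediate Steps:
$W{\left(J \right)} = \frac{47}{3} - 2 J$ ($W{\left(J \right)} = - \frac{4}{3} - \left(-17 + 2 J\right) = \frac{47}{3} - 2 J$)
$A{\left(P,V \right)} = P^{2}$ ($A{\left(P,V \right)} = 0 + P^{2} = P^{2}$)
$A{\left(W{\left(2 \right)},589 \right)} - \left(-5 - 3\right) \left(-155\right)^{2} = \left(\frac{47}{3} - 4\right)^{2} - \left(-5 - 3\right) \left(-155\right)^{2} = \left(\frac{47}{3} - 4\right)^{2} - \left(-5 - 3\right) 24025 = \left(\frac{35}{3}\right)^{2} - \left(-8\right) 24025 = \frac{1225}{9} - -192200 = \frac{1225}{9} + 192200 = \frac{1731025}{9}$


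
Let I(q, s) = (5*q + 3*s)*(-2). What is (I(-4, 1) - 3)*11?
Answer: 341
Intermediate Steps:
I(q, s) = -10*q - 6*s (I(q, s) = (3*s + 5*q)*(-2) = -10*q - 6*s)
(I(-4, 1) - 3)*11 = ((-10*(-4) - 6*1) - 3)*11 = ((40 - 6) - 3)*11 = (34 - 3)*11 = 31*11 = 341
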